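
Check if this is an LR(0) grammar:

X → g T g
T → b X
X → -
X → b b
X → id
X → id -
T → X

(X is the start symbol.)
No. Shift-reduce conflict between [X → id .] and [X → id . -]

Augment with X' → X and build the canonical LR(0) collection (I0 = CLOSURE({[X' → . X]}), then GOTO on every symbol after a dot until no new states appear). It has 14 states:
  I0: { [X → . -], [X → . b b], [X → . g T g], [X → . id -], [X → . id], [X' → . X] }  — shift
  I1: { [X → - .] }  — reduce
  I2: { [X' → X .] }  — accept
  I3: { [X → b . b] }  — shift
  I4: { [T → . X], [T → . b X], [X → . -], [X → . b b], [X → . g T g], [X → . id -], [X → . id], [X → g . T g] }  — shift
  I5: { [X → id . -], [X → id .] }  — shift, reduce
  I6: { [X → id - .] }  — reduce
  I7: { [X → g T . g] }  — shift
  I8: { [T → X .] }  — reduce
  I9: { [T → b . X], [X → . -], [X → . b b], [X → . g T g], [X → . id -], [X → . id], [X → b . b] }  — shift
  I10: { [T → b X .] }  — reduce
  I11: { [X → b . b], [X → b b .] }  — shift, reduce
  I12: { [X → b b .] }  — reduce
  I13: { [X → g T g .] }  — reduce

Conflict in state I5:
  Shift-reduce conflict between [X → id .] and [X → id . -]
So the grammar is NOT LR(0).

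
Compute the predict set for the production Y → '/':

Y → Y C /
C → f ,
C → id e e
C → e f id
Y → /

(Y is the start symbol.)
{ '/' }

PREDICT(Y → '/') = (FIRST(RHS) \ {ε}) ∪ (FOLLOW(Y) if ε ∈ FIRST(RHS), i.e. RHS ⇒* ε)
FIRST('/') = { '/' }
ε ∉ FIRST('/'), so FOLLOW(Y) is not added.
PREDICT(Y → '/') = { '/' }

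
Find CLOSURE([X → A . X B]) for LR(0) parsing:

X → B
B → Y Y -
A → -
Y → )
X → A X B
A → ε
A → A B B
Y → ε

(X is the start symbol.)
{ [A → . -], [A → . A B B], [A → .], [B → . Y Y -], [X → . A X B], [X → . B], [X → A . X B], [Y → . )], [Y → .] }

Start with: [X → A . X B]
  [X → A . X B] has the dot before X: add [X → . B], [X → . A X B]
  [X → . B] has the dot before B: add [B → . Y Y -]
  [X → . A X B] has the dot before A: add [A → . -], [A → .], [A → . A B B]
  [B → . Y Y -] has the dot before Y: add [Y → . )], [Y → .]
No further items can be added.

CLOSURE = { [A → . -], [A → . A B B], [A → .], [B → . Y Y -], [X → . A X B], [X → . B], [X → A . X B], [Y → . )], [Y → .] }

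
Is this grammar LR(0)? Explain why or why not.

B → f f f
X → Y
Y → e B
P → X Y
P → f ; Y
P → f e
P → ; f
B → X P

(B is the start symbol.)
Augment with B' → B and build the canonical LR(0) collection (I0 = CLOSURE({[B' → . B]}), then GOTO on every symbol after a dot until no new states appear). It has 18 states:
  I0: { [B → . X P], [B → . f f f], [B' → . B], [X → . Y], [Y → . e B] }  — shift
  I1: { [B' → B .] }  — accept
  I2: { [B → X . P], [P → . ; f], [P → . X Y], [P → . f ; Y], [P → . f e], [X → . Y], [Y → . e B] }  — shift
  I3: { [X → Y .] }  — reduce
  I4: { [B → . X P], [B → . f f f], [X → . Y], [Y → . e B], [Y → e . B] }  — shift
  I5: { [B → f . f f] }  — shift
  I6: { [B → f f . f] }  — shift
  I7: { [B → f f f .] }  — reduce
  I8: { [Y → e B .] }  — reduce
  I9: { [P → ; . f] }  — shift
  I10: { [B → X P .] }  — reduce
  I11: { [P → X . Y], [Y → . e B] }  — shift
  I12: { [P → f . ; Y], [P → f . e] }  — shift
  I13: { [P → f ; . Y], [Y → . e B] }  — shift
  I14: { [P → f e .] }  — reduce
  I15: { [P → f ; Y .] }  — reduce
  I16: { [P → X Y .] }  — reduce
  I17: { [P → ; f .] }  — reduce

Every state is either a pure shift/goto state or contains exactly one complete item and nothing to shift — no conflicts. The grammar is LR(0).

Answer: Yes, the grammar is LR(0)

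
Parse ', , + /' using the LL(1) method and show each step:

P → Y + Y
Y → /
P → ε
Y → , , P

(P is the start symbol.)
Stack is shown with the top on the left.

Stack        Input      Action
------------------------------
P $          , , + / $  output P → Y + Y
Y + Y $      , , + / $  output Y → , , P
, , P + Y $  , , + / $  match ','
, P + Y $    , + / $    match ','
P + Y $      + / $      output P → ε
+ Y $        + / $      match '+'
Y $          / $        output Y → /
/ $          / $        match '/'
$            $          accept

The string is accepted.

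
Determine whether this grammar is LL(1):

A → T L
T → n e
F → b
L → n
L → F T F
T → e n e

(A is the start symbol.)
A grammar is LL(1) if for each non-terminal N with multiple productions, the predict sets of those productions are pairwise disjoint, where PREDICT(N → α) = (FIRST(α) \ {ε}) ∪ (FOLLOW(N) if α ⇒* ε).

Relevant sets:
  FIRST(F) = { 'b' }

For T:
  PREDICT(T → n e) = { 'n' }
  PREDICT(T → e n e) = { 'e' }
For L:
  PREDICT(L → n) = { 'n' }
  PREDICT(L → F T F) = { 'b' }
A, F have a single production, so nothing to check there.

All predict sets are disjoint. The grammar IS LL(1).

Answer: Yes, the grammar is LL(1).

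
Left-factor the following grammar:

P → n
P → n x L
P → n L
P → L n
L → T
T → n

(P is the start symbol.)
Left-factoring transforms A → αβ₁ | αβ₂ into A → αA' and A' → β₁ | β₂
(α is the longest common prefix among the alternatives). Repeat until
no nonterminal has two alternatives with a common prefix.

Round 1: P has alternatives sharing prefix 'n'. Introduce P': P → n P'
  Add: P' → ε
  Add: P' → x L
  Add: P' → L

No remaining common prefixes — done.

Resulting grammar:
P → n P'
P' → ε
P' → x L
P' → L
P → L n
L → T
T → n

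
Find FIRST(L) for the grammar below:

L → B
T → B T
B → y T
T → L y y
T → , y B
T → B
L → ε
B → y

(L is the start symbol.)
FIRST sets of the other non-terminals involved (by the same procedure, iterated to a fixed point):
  FIRST(B) = { 'y' }

From L → B:
  - B is a non-terminal: add FIRST(B) \ {ε} = { 'y' }
    B is not nullable, so stop
From L → ε:
  - ε-production, so ε ∈ FIRST(L)

Collecting: FIRST(L) = { 'y', ε }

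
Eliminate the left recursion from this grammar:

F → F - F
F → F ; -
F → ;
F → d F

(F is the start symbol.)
F is directly left-recursive. The standard transformation for
  A → A α₁ | ... | A α_m | β₁ | ... | β_n
is
  A  → β₁ A' | ... | β_n A'
  A' → α₁ A' | ... | α_m A' | ε

F → ; becomes F → ; F'
F → d F becomes F → d F F'
F → F - F becomes F' → - F F'
F → F ; - becomes F' → ; - F'
Add F' → ε

Resulting grammar:
F → ; F'
F → d F F'
F' → - F F'
F' → ; - F'
F' → ε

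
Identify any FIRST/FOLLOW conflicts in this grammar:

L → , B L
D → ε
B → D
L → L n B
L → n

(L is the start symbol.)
No FIRST/FOLLOW conflicts.

A FIRST/FOLLOW conflict occurs when a non-terminal N has a nullable alternative N → β (β ⇒* ε) and another alternative N → α with FIRST(α) ∩ FOLLOW(N) ≠ ∅: on such a lookahead the parser cannot decide between expanding α and letting N vanish via β.

Nullable non-terminals: B, D.
B has a nullable alternative but only one production, so nothing to check.
D has a nullable alternative but only one production, so nothing to check.

L has no nullable alternative, so no FIRST/FOLLOW check is needed there.

No FIRST/FOLLOW conflicts found.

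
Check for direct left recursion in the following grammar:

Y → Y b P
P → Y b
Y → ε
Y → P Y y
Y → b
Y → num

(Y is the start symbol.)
Yes, Y is left-recursive

Direct left recursion occurs when N → N α for some non-terminal N (the right-hand side begins with the left-hand side itself).

Y → Y b P: LEFT RECURSIVE (starts with Y)
P → Y b: starts with Y
Y → ε: starts with ε
Y → P Y y: starts with P
Y → b: starts with b
Y → num: starts with num

The grammar has direct left recursion on: Y.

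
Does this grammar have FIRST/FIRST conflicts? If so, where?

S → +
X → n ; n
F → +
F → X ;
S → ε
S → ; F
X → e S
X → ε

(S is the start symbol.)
A FIRST/FIRST conflict occurs when two productions N → α and N → β for the same non-terminal have FIRST(α) ∩ FIRST(β) ≠ ∅ (with ε ∈ FIRST of a nullable right-hand side, so two nullable alternatives also conflict).

FIRST sets of the non-terminals at (or reachable through a nullable prefix from) the front of some alternative:
  FIRST(X) = { 'e', 'n', ε }

Productions for S:
  S → +: FIRST = { '+' }
  S → ε: FIRST = { ε }
  S → ; F: FIRST = { ';' }
Productions for X:
  X → n ; n: FIRST = { 'n' }
  X → e S: FIRST = { 'e' }
  X → ε: FIRST = { ε }
Productions for F:
  F → +: FIRST = { '+' }
  F → X ;: FIRST = { ';', 'e', 'n' }

All alternatives of each non-terminal have pairwise disjoint FIRST sets.

Answer: No FIRST/FIRST conflicts.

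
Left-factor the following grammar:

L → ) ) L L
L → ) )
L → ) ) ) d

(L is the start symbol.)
Left-factoring transforms A → αβ₁ | αβ₂ into A → αA' and A' → β₁ | β₂
(α is the longest common prefix among the alternatives). Repeat until
no nonterminal has two alternatives with a common prefix.

Round 1: L has alternatives sharing prefix ') )'. Introduce L': L → ) ) L'
  Add: L' → L L
  Add: L' → ε
  Add: L' → ) d

No remaining common prefixes — done.

Resulting grammar:
L → ) ) L'
L' → L L
L' → ε
L' → ) d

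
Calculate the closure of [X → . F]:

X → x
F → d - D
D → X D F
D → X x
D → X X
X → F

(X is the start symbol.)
To compute CLOSURE, for each item [A → α.Bβ] where B is a non-terminal, add [B → .γ] for all productions B → γ; repeat for the newly added items until nothing changes.

Start with: [X → . F]
  [X → . F] has the dot before F: add [F → . d - D]
No further items can be added.

CLOSURE = { [F → . d - D], [X → . F] }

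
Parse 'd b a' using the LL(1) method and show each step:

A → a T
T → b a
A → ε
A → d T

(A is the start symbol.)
Stack is shown with the top on the left.

Stack  Input    Action
----------------------
A $    d b a $  output A → d T
d T $  d b a $  match 'd'
T $    b a $    output T → b a
b a $  b a $    match 'b'
a $    a $      match 'a'
$      $        accept

The string is accepted.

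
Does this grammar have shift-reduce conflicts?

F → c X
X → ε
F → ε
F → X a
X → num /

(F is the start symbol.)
Yes — I0: [F → .] vs [F → . c X]; I3: [X → .] vs [X → . num /]

A shift-reduce conflict occurs when an LR(0) state has both:
  - a complete (reduce) item [A → α .] (dot at the end), and
  - a shift item [B → β . c γ] (dot before a terminal).

Augment with F' → F and build the canonical LR(0) collection (I0 = CLOSURE({[F' → . F]}), then GOTO on every symbol after a dot until no new states appear). It has 8 states:
  I0: { [F → . X a], [F → . c X], [F → .], [F' → . F], [X → . num /], [X → .] }  — shift, 2 reduces
  I1: { [F' → F .] }  — accept
  I2: { [F → X . a] }  — shift
  I3: { [F → c . X], [X → . num /], [X → .] }  — shift, reduce
  I4: { [X → num . /] }  — shift
  I5: { [X → num / .] }  — reduce
  I6: { [F → c X .] }  — reduce
  I7: { [F → X a .] }  — reduce

I0 contains reduce items [F → .], [X → .] and shift items [F → . c X], [X → . num /] — shift-reduce conflict.
I3 contains reduce item [X → .] and shift item [X → . num /] — shift-reduce conflict.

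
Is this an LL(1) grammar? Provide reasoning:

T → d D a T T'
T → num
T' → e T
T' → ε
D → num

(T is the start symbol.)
A grammar is LL(1) if for each non-terminal N with multiple productions, the predict sets of those productions are pairwise disjoint, where PREDICT(N → α) = (FIRST(α) \ {ε}) ∪ (FOLLOW(N) if α ⇒* ε).

Relevant sets:
  FOLLOW(T') = { $, 'e' }

For T:
  PREDICT(T → d D a T T') = { 'd' }
  PREDICT(T → num) = { 'num' }
For T':
  PREDICT(T' → e T) = { 'e' }
  PREDICT(T' → ε) = { $, 'e' }
D has a single production, so nothing to check there.

Conflict found: Predict set conflict for T': { 'e' }
The grammar is NOT LL(1).

Answer: No. Predict set conflict for T': { 'e' }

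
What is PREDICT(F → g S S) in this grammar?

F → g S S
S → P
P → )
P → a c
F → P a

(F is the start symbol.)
{ 'g' }

PREDICT(F → g S S) = (FIRST(RHS) \ {ε}) ∪ (FOLLOW(F) if ε ∈ FIRST(RHS), i.e. RHS ⇒* ε)
FIRST(g S S) = { 'g' }
ε ∉ FIRST(g S S), so FOLLOW(F) is not added.
PREDICT(F → g S S) = { 'g' }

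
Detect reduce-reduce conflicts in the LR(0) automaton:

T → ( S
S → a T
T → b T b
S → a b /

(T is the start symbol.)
Augment with T' → T and build the canonical LR(0) collection (I0 = CLOSURE({[T' → . T]}), then GOTO on every symbol after a dot until no new states appear). It has 11 states:
  I0: { [T → . ( S], [T → . b T b], [T' → . T] }  — shift
  I1: { [S → . a T], [S → . a b /], [T → ( . S] }  — shift
  I2: { [T' → T .] }  — accept
  I3: { [T → . ( S], [T → . b T b], [T → b . T b] }  — shift
  I4: { [T → b T . b] }  — shift
  I5: { [T → b T b .] }  — reduce
  I6: { [T → ( S .] }  — reduce
  I7: { [S → a . T], [S → a . b /], [T → . ( S], [T → . b T b] }  — shift
  I8: { [S → a T .] }  — reduce
  I9: { [S → a b . /], [T → . ( S], [T → . b T b], [T → b . T b] }  — shift
  I10: { [S → a b / .] }  — reduce

No state contains more than one complete item.

Answer: No reduce-reduce conflicts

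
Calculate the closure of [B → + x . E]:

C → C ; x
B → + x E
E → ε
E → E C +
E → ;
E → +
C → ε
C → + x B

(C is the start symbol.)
{ [B → + x . E], [E → . +], [E → . ;], [E → . E C +], [E → .] }

To compute CLOSURE, for each item [A → α.Bβ] where B is a non-terminal, add [B → .γ] for all productions B → γ; repeat for the newly added items until nothing changes.

Start with: [B → + x . E]
  [B → + x . E] has the dot before E: add [E → .], [E → . E C +], [E → . ;], [E → . +]
No further items can be added.

CLOSURE = { [B → + x . E], [E → . +], [E → . ;], [E → . E C +], [E → .] }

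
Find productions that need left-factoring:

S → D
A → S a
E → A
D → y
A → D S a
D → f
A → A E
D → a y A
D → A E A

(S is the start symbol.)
Left-factoring is needed when two productions for the same non-terminal
share a common prefix on the right-hand side.

Productions for A:
  A → S a
  A → D S a
  A → A E
Productions for D:
  D → y
  D → f
  D → a y A
  D → A E A

No common prefixes found.

Answer: No, left-factoring is not needed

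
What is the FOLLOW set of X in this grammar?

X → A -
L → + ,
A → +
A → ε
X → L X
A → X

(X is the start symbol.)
To compute FOLLOW(X), find every occurrence of X on a right-hand side N → α X β: add FIRST(β) \ {ε}, and if β is empty or nullable also add FOLLOW(N). Iterate to a fixed point.

X is the start symbol, so $ ∈ FOLLOW(X).
In X → L X: X is at the end; this adds FOLLOW(X) to itself — nothing new
In A → X: X is at the end, add FOLLOW(A)

The FOLLOW sets referred to above (computed the same way, to a fixed point):
  FOLLOW(A) = { '-' }

Taking the union: FOLLOW(X) = { $, '-' }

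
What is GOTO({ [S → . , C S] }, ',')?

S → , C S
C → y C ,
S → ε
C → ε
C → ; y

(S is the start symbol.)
{ [C → . ; y], [C → . y C ,], [C → .], [S → , . C S] }

GOTO(I, ',') = CLOSURE({ [A → αX.β] : [A → α.Xβ] ∈ I, X = ',' })

Items with dot before ',', with the dot advanced:
  [S → . , C S] → [S → , . C S]
Closure of the advanced items:
  [S → , . C S] has the dot before C: add [C → . y C ,], [C → .], [C → . ; y]

GOTO = { [C → . ; y], [C → . y C ,], [C → .], [S → , . C S] }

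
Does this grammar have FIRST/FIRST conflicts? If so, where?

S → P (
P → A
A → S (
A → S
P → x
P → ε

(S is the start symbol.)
Yes. P → A / P → x on { 'x' }; A → S '(' / A → S on { '(', 'x' }

FIRST sets of the non-terminals at (or reachable through a nullable prefix from) the front of some alternative:
  FIRST(A) = { '(', 'x' }
  FIRST(S) = { '(', 'x' }

Productions for P:
  P → A: FIRST = { '(', 'x' }
  P → x: FIRST = { 'x' }
  P → ε: FIRST = { ε }
Productions for A:
  A → S (: FIRST = { '(', 'x' }
  A → S: FIRST = { '(', 'x' }
S has only one production, so no FIRST/FIRST conflict is possible there.

Conflict for P: P → A and P → x
  Overlap: { 'x' }
Conflict for A: A → S ( and A → S
  Overlap: { '(', 'x' }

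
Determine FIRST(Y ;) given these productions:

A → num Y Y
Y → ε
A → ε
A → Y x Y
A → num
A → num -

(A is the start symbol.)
{ ';' }

FIRST sets of the non-terminals involved (from the grammar, by fixed-point iteration):
  FIRST(Y) = { ε }

To compute FIRST(Y ;), process the symbols left to right:
Symbol Y is a non-terminal. Add FIRST(Y) \ {ε} = { }
Y is nullable (ε ∈ FIRST(Y)), continue to the next symbol.
Symbol ; is a terminal. Add ';' and stop.
FIRST(Y ;) = { ';' }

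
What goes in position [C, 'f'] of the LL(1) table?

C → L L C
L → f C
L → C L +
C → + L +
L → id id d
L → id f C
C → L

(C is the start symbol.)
C → L L C, C → L

To find M[C, 'f'], we find productions for C where 'f' is in the predict set (PREDICT(N → α) = (FIRST(α) \ {ε}) ∪ (FOLLOW(N) if α ⇒* ε)).

Relevant sets:
  FIRST(L) = { '+', 'f', 'id' }

C → L L C: PREDICT = { '+', 'f', 'id' }
  'f' is in predict set, so this production goes in M[C, 'f']
C → + L +: PREDICT = { '+' }
C → L: PREDICT = { '+', 'f', 'id' }
  'f' is in predict set, so this production goes in M[C, 'f']

M[C, 'f'] = C → L L C, C → L  (a multiply-defined cell — the grammar is not LL(1))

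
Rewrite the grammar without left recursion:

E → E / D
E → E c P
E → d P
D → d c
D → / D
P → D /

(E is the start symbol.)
E → d P E'
E' → / D E'
E' → c P E'
E' → ε
D → d c
D → / D
P → D /

E is directly left-recursive. The standard transformation for
  A → A α₁ | ... | A α_m | β₁ | ... | β_n
is
  A  → β₁ A' | ... | β_n A'
  A' → α₁ A' | ... | α_m A' | ε

E → d P becomes E → d P E'
E → E / D becomes E' → / D E'
E → E c P becomes E' → c P E'
Add E' → ε

Productions for other non-terminals are unchanged:
  D → d c
  D → / D
  P → D /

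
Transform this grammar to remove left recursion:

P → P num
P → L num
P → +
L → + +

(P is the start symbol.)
P → L num P'
P → + P'
P' → num P'
P' → ε
L → + +

P is directly left-recursive. The standard transformation for
  A → A α₁ | ... | A α_m | β₁ | ... | β_n
is
  A  → β₁ A' | ... | β_n A'
  A' → α₁ A' | ... | α_m A' | ε

P → L num becomes P → L num P'
P → + becomes P → + P'
P → P num becomes P' → num P'
Add P' → ε

Productions for other non-terminals are unchanged:
  L → + +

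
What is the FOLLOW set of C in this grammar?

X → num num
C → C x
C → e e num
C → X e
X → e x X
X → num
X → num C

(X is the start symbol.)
To compute FOLLOW(C), find every occurrence of C on a right-hand side N → α C β: add FIRST(β) \ {ε}, and if β is empty or nullable also add FOLLOW(N). Iterate to a fixed point.

In C → C x: C is followed by x, add FIRST(x) \ {ε} = { 'x' }
In X → num C: C is at the end, add FOLLOW(X)

The FOLLOW sets referred to above (computed the same way, to a fixed point):
  FOLLOW(X) = { $, 'e' }

Taking the union: FOLLOW(C) = { $, 'e', 'x' }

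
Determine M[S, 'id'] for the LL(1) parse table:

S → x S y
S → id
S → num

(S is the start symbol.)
S → id

To find M[S, 'id'], we find productions for S where 'id' is in the predict set (PREDICT(N → α) = (FIRST(α) \ {ε}) ∪ (FOLLOW(N) if α ⇒* ε)).

S → x S y: PREDICT = { 'x' }
S → id: PREDICT = { 'id' }
  'id' is in predict set, so this production goes in M[S, 'id']
S → num: PREDICT = { 'num' }

M[S, 'id'] = S → id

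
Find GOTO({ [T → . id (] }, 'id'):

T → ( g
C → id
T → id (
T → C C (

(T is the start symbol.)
GOTO(I, 'id') = CLOSURE({ [A → αX.β] : [A → α.Xβ] ∈ I, X = 'id' })

Items with dot before 'id', with the dot advanced:
  [T → . id (] → [T → id . (]
Closure adds nothing (no advanced item has the dot before a non-terminal).

GOTO = { [T → id . (] }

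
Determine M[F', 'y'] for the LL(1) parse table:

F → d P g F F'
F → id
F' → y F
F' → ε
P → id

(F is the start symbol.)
F' → y F, F' → ε

To find M[F', 'y'], we find productions for F' where 'y' is in the predict set (PREDICT(N → α) = (FIRST(α) \ {ε}) ∪ (FOLLOW(N) if α ⇒* ε)).

Relevant sets:
  FOLLOW(F') = { $, 'y' }

F' → y F: PREDICT = { 'y' }
  'y' is in predict set, so this production goes in M[F', 'y']
F' → ε: PREDICT = { $, 'y' }
  'y' is in predict set, so this production goes in M[F', 'y']

M[F', 'y'] = F' → y F, F' → ε  (a multiply-defined cell — the grammar is not LL(1))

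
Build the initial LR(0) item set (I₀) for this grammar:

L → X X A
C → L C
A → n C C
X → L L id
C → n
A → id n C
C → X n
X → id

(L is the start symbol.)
First, augment the grammar with L' → L
I₀ = CLOSURE({ [L' → . L] }):
  [L' → . L] has the dot before L: add [L → . X X A]
  [L → . X X A] has the dot before X: add [X → . L L id], [X → . id]
No further items can be added.

I₀ = { [L → . X X A], [L' → . L], [X → . L L id], [X → . id] }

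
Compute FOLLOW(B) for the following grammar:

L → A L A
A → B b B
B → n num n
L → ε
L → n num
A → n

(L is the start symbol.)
In A → B b B: B is followed by b B, add FIRST(b B) \ {ε} = { 'b' }
In A → B b B: B is at the end, add FOLLOW(A)

The FOLLOW sets referred to above (computed the same way, to a fixed point):
  FOLLOW(A) = { $, 'n' }

Taking the union: FOLLOW(B) = { $, 'b', 'n' }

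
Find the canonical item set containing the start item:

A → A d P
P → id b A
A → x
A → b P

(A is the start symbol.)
{ [A → . A d P], [A → . b P], [A → . x], [A' → . A] }

First, augment the grammar with A' → A
I₀ = CLOSURE({ [A' → . A] }):
  [A' → . A] has the dot before A: add [A → . A d P], [A → . x], [A → . b P]
No further items can be added.

I₀ = { [A → . A d P], [A → . b P], [A → . x], [A' → . A] }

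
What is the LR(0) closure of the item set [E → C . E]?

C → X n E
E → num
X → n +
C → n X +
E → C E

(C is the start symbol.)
{ [C → . X n E], [C → . n X +], [E → . C E], [E → . num], [E → C . E], [X → . n +] }

To compute CLOSURE, for each item [A → α.Bβ] where B is a non-terminal, add [B → .γ] for all productions B → γ; repeat for the newly added items until nothing changes.

Start with: [E → C . E]
  [E → C . E] has the dot before E: add [E → . num], [E → . C E]
  [E → . C E] has the dot before C: add [C → . X n E], [C → . n X +]
  [C → . X n E] has the dot before X: add [X → . n +]
No further items can be added.

CLOSURE = { [C → . X n E], [C → . n X +], [E → . C E], [E → . num], [E → C . E], [X → . n +] }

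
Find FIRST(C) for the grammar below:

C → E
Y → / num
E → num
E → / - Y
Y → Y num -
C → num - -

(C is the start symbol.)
{ '/', 'num' }

To compute FIRST(C), examine every production with C on the left-hand side, reading each right-hand side left to right until a non-nullable symbol is reached.

FIRST sets of the other non-terminals involved (by the same procedure, iterated to a fixed point):
  FIRST(E) = { '/', 'num' }

From C → E:
  - E is a non-terminal: add FIRST(E) \ {ε} = { '/', 'num' }
    E is not nullable, so stop
From C → num - -:
  - num is a terminal: add 'num' and stop

Collecting: FIRST(C) = { '/', 'num' }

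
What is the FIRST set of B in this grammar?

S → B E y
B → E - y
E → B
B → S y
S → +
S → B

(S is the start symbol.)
{ '+' }

FIRST sets of the other non-terminals involved (by the same procedure, iterated to a fixed point):
  FIRST(E) = { '+' }
  FIRST(S) = { '+' }

From B → E - y:
  - E is a non-terminal: add FIRST(E) \ {ε} = { '+' }
    E is not nullable, so stop
From B → S y:
  - S is a non-terminal: add FIRST(S) \ {ε} = { '+' }
    S is not nullable, so stop

Collecting: FIRST(B) = { '+' }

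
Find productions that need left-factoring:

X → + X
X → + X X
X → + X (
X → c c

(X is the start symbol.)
Yes, X has productions with common prefix '+ X'

Left-factoring is needed when two productions for the same non-terminal
share a common prefix on the right-hand side.

Productions for X:
  X → + X
  X → + X X
  X → + X (
  X → c c

Found common prefix '+ X' in productions for X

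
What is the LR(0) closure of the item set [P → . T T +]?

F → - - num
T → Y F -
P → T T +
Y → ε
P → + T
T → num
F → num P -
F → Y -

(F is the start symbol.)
{ [P → . T T +], [T → . Y F -], [T → . num], [Y → .] }

To compute CLOSURE, for each item [A → α.Bβ] where B is a non-terminal, add [B → .γ] for all productions B → γ; repeat for the newly added items until nothing changes.

Start with: [P → . T T +]
  [P → . T T +] has the dot before T: add [T → . Y F -], [T → . num]
  [T → . Y F -] has the dot before Y: add [Y → .]
No further items can be added.

CLOSURE = { [P → . T T +], [T → . Y F -], [T → . num], [Y → .] }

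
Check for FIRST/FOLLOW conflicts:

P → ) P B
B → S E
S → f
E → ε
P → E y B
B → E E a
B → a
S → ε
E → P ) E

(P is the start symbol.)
Nullable non-terminals: B, E, S.
FIRST sets used below: FIRST(S) = { 'f', ε }, FIRST(E) = { ')', 'y', ε }, FIRST(P) = { ')', 'y' }

B: nullable alternative(s) B → S E; FOLLOW(B) = { $, ')', 'a', 'f', 'y' }
  B → S E: FIRST \ {ε} = { ')', 'f', 'y' } — this is the only nullable alternative, skip
  B → E E a: FIRST \ {ε} = { ')', 'a', 'y' } — overlaps FOLLOW(B) on { ')', 'a', 'y' }: CONFLICT
  B → a: FIRST \ {ε} = { 'a' } — overlaps FOLLOW(B) on { 'a' }: CONFLICT

E: nullable alternative(s) E → ε; FOLLOW(E) = { $, ')', 'a', 'f', 'y' }
  E → ε: FIRST \ {ε} = { } — this is the only nullable alternative, skip
  E → P ) E: FIRST \ {ε} = { ')', 'y' } — overlaps FOLLOW(E) on { ')', 'y' }: CONFLICT

S: nullable alternative(s) S → ε; FOLLOW(S) = { $, ')', 'a', 'f', 'y' }
  S → f: FIRST \ {ε} = { 'f' } — overlaps FOLLOW(S) on { 'f' }: CONFLICT
  S → ε: FIRST \ {ε} = { } — this is the only nullable alternative, skip

P has no nullable alternative, so no FIRST/FOLLOW check is needed there.

So the grammar has 4 FIRST/FOLLOW conflicts (marked CONFLICT above).

Answer: Yes. B → E E a with FOLLOW(B) on { ')', 'a', 'y' }; B → a with FOLLOW(B) on { 'a' }; S → f with FOLLOW(S) on { 'f' }; E → P ')' E with FOLLOW(E) on { ')', 'y' }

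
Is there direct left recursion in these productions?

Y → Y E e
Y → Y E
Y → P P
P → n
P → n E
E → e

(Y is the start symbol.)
Y → Y E e: LEFT RECURSIVE (starts with Y)
Y → Y E: LEFT RECURSIVE (starts with Y)
Y → P P: starts with P
P → n: starts with n
P → n E: starts with n
E → e: starts with e

The grammar has direct left recursion on: Y.

Answer: Yes, Y is left-recursive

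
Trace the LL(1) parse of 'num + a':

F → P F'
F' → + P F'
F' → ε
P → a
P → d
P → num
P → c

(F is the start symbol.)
Stack is shown with the top on the left.

Stack     Input      Action
---------------------------
F $       num + a $  output F → P F'
P F' $    num + a $  output P → num
num F' $  num + a $  match 'num'
F' $      + a $      output F' → + P F'
+ P F' $  + a $      match '+'
P F' $    a $        output P → a
a F' $    a $        match 'a'
F' $      $          output F' → ε
$         $          accept

The string is accepted.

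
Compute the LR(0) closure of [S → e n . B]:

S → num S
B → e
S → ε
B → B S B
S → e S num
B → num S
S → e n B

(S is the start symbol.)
To compute CLOSURE, for each item [A → α.Bβ] where B is a non-terminal, add [B → .γ] for all productions B → γ; repeat for the newly added items until nothing changes.

Start with: [S → e n . B]
  [S → e n . B] has the dot before B: add [B → . e], [B → . B S B], [B → . num S]
No further items can be added.

CLOSURE = { [B → . B S B], [B → . e], [B → . num S], [S → e n . B] }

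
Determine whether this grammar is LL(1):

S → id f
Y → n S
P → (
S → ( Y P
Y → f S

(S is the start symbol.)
Yes, the grammar is LL(1).

A grammar is LL(1) if for each non-terminal N with multiple productions, the predict sets of those productions are pairwise disjoint, where PREDICT(N → α) = (FIRST(α) \ {ε}) ∪ (FOLLOW(N) if α ⇒* ε).

For S:
  PREDICT(S → id f) = { 'id' }
  PREDICT(S → '(' Y P) = { '(' }
For Y:
  PREDICT(Y → n S) = { 'n' }
  PREDICT(Y → f S) = { 'f' }
P has a single production, so nothing to check there.

All predict sets are disjoint. The grammar IS LL(1).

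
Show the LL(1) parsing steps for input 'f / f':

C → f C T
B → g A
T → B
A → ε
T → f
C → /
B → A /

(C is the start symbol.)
LL(1) parsing maintains a stack (initially the start symbol over $) and the input. At each step: if the stack top is a terminal, match it against the current input token; if it is a non-terminal N, replace it with the RHS of M[N, lookahead] (the unique production whose predict set contains the lookahead).

Stack is shown with the top on the left.

Stack    Input    Action
------------------------
C $      f / f $  output C → f C T
f C T $  f / f $  match 'f'
C T $    / f $    output C → /
/ T $    / f $    match '/'
T $      f $      output T → f
f $      f $      match 'f'
$        $        accept

The string is accepted.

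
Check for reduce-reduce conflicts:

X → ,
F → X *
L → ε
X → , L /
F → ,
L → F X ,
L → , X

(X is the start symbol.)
A reduce-reduce conflict occurs when an LR(0) state has two complete items [A → α .] and [B → β .] — both call for a reduction, and with no lookahead the parser cannot choose between them.

Augment with X' → X and build the canonical LR(0) collection (I0 = CLOSURE({[X' → . X]}), then GOTO on every symbol after a dot until no new states appear). It has 12 states:
  I0: { [X → . , L /], [X → . ,], [X' → . X] }  — shift
  I1: { [F → . ,], [F → . X *], [L → . , X], [L → . F X ,], [L → .], [X → , . L /], [X → , .], [X → . , L /], [X → . ,] }  — shift, 2 reduces
  I2: { [X' → X .] }  — accept
  I3: { [F → , .], [F → . ,], [F → . X *], [L → , . X], [L → . , X], [L → . F X ,], [L → .], [X → , . L /], [X → , .], [X → . , L /], [X → . ,] }  — shift, 3 reduces
  I4: { [L → F . X ,], [X → . , L /], [X → . ,] }  — shift
  I5: { [X → , L . /] }  — shift
  I6: { [F → X . *] }  — shift
  I7: { [F → X * .] }  — reduce
  I8: { [X → , L / .] }  — reduce
  I9: { [L → F X . ,] }  — shift
  I10: { [L → F X , .] }  — reduce
  I11: { [F → X . *], [L → , X .] }  — shift, reduce

I1 contains complete items [L → .], [X → , .] — reduce-reduce conflict.
I3 contains complete items [F → , .], [L → .], [X → , .] — reduce-reduce conflict.

Answer: Yes — I1: [L → .] vs [X → , .]; I3: [F → , .] vs [L → .]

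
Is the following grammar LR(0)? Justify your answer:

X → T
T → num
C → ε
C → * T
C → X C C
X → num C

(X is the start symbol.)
Augment with X' → X and build the canonical LR(0) collection (I0 = CLOSURE({[X' → . X]}), then GOTO on every symbol after a dot until no new states appear). It has 11 states:
  I0: { [T → . num], [X → . T], [X → . num C], [X' → . X] }  — shift
  I1: { [X → T .] }  — reduce
  I2: { [X' → X .] }  — accept
  I3: { [C → . * T], [C → . X C C], [C → .], [T → . num], [T → num .], [X → . T], [X → . num C], [X → num . C] }  — shift, 2 reduces
  I4: { [C → * . T], [T → . num] }  — shift
  I5: { [X → num C .] }  — reduce
  I6: { [C → . * T], [C → . X C C], [C → .], [C → X . C C], [T → . num], [X → . T], [X → . num C] }  — shift, reduce
  I7: { [C → . * T], [C → . X C C], [C → .], [C → X C . C], [T → . num], [X → . T], [X → . num C] }  — shift, reduce
  I8: { [C → X C C .] }  — reduce
  I9: { [C → * T .] }  — reduce
  I10: { [T → num .] }  — reduce

Conflict in state I3:
  Shift-reduce conflict between [C → .] and [C → . * T]
So the grammar is NOT LR(0).

Answer: No. Shift-reduce conflict between [C → .] and [C → . * T]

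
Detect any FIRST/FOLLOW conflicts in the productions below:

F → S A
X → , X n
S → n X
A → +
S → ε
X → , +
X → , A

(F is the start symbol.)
Nullable non-terminals: S.

S: nullable alternative(s) S → ε; FOLLOW(S) = { '+' }
  S → n X: FIRST \ {ε} = { 'n' } — disjoint from FOLLOW(S)
  S → ε: FIRST \ {ε} = { } — this is the only nullable alternative, skip

A, F, X have no nullable alternative, so no FIRST/FOLLOW check is needed there.

No FIRST/FOLLOW conflicts found.

Answer: No FIRST/FOLLOW conflicts.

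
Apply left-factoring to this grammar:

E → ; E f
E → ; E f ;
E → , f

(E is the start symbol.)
Left-factoring transforms A → αβ₁ | αβ₂ into A → αA' and A' → β₁ | β₂
(α is the longest common prefix among the alternatives). Repeat until
no nonterminal has two alternatives with a common prefix.

Round 1: E has alternatives sharing prefix '; E f'. Introduce E': E → ; E f E'
  Add: E' → ε
  Add: E' → ;

No remaining common prefixes — done.

Resulting grammar:
E → ; E f E'
E' → ε
E' → ;
E → , f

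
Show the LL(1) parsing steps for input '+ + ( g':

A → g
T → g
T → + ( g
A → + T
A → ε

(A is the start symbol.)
LL(1) parsing maintains a stack (initially the start symbol over $) and the input. At each step: if the stack top is a terminal, match it against the current input token; if it is a non-terminal N, replace it with the RHS of M[N, lookahead] (the unique production whose predict set contains the lookahead).

Stack is shown with the top on the left.

Stack    Input      Action
--------------------------
A $      + + ( g $  output A → + T
+ T $    + + ( g $  match '+'
T $      + ( g $    output T → + ( g
+ ( g $  + ( g $    match '+'
( g $    ( g $      match '('
g $      g $        match 'g'
$        $          accept

The string is accepted.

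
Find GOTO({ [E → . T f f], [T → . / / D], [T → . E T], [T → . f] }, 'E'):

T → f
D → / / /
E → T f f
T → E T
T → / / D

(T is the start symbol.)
GOTO(I, 'E') = CLOSURE({ [A → αX.β] : [A → α.Xβ] ∈ I, X = 'E' })

Items with dot before 'E', with the dot advanced:
  [T → . E T] → [T → E . T]
Closure of the advanced items:
  [T → E . T] has the dot before T: add [T → . f], [T → . E T], [T → . / / D]
  [T → . E T] has the dot before E: add [E → . T f f]

GOTO = { [E → . T f f], [T → . / / D], [T → . E T], [T → . f], [T → E . T] }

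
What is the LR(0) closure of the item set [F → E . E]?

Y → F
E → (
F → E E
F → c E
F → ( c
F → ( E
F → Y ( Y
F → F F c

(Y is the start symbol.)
{ [E → . (], [F → E . E] }

Start with: [F → E . E]
  [F → E . E] has the dot before E: add [E → . (]
No further items can be added.

CLOSURE = { [E → . (], [F → E . E] }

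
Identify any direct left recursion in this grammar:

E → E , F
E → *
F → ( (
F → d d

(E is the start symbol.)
Yes, E is left-recursive

Direct left recursion occurs when N → N α for some non-terminal N (the right-hand side begins with the left-hand side itself).

E → E , F: LEFT RECURSIVE (starts with E)
E → *: starts with '*'
F → ( (: starts with '('
F → d d: starts with d

The grammar has direct left recursion on: E.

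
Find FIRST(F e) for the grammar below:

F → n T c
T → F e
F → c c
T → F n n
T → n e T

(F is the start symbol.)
FIRST sets of the non-terminals involved (from the grammar, by fixed-point iteration):
  FIRST(F) = { 'c', 'n' }

To compute FIRST(F e), process the symbols left to right:
Symbol F is a non-terminal. Add FIRST(F) \ {ε} = { 'c', 'n' }
F is not nullable (ε ∉ FIRST(F)), so stop here.
FIRST(F e) = { 'c', 'n' }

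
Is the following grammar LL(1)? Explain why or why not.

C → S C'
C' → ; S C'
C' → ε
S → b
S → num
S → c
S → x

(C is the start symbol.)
Relevant sets:
  FOLLOW(C') = { $ }

For C':
  PREDICT(C' → ';' S C') = { ';' }
  PREDICT(C' → ε) = { $ }
For S:
  PREDICT(S → b) = { 'b' }
  PREDICT(S → num) = { 'num' }
  PREDICT(S → c) = { 'c' }
  PREDICT(S → x) = { 'x' }
C has a single production, so nothing to check there.

All predict sets are disjoint. The grammar IS LL(1).

Answer: Yes, the grammar is LL(1).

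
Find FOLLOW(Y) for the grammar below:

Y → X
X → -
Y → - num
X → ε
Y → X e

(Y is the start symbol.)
{ $ }

Y is the start symbol, so $ ∈ FOLLOW(Y).
Y does not occur on any right-hand side.

Taking the union: FOLLOW(Y) = { $ }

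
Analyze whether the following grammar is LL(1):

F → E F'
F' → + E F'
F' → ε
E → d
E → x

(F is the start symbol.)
A grammar is LL(1) if for each non-terminal N with multiple productions, the predict sets of those productions are pairwise disjoint, where PREDICT(N → α) = (FIRST(α) \ {ε}) ∪ (FOLLOW(N) if α ⇒* ε).

Relevant sets:
  FOLLOW(F') = { $ }

For F':
  PREDICT(F' → '+' E F') = { '+' }
  PREDICT(F' → ε) = { $ }
For E:
  PREDICT(E → d) = { 'd' }
  PREDICT(E → x) = { 'x' }
F has a single production, so nothing to check there.

All predict sets are disjoint. The grammar IS LL(1).

Answer: Yes, the grammar is LL(1).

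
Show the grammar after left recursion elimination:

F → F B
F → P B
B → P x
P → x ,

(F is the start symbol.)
F is directly left-recursive. The standard transformation for
  A → A α₁ | ... | A α_m | β₁ | ... | β_n
is
  A  → β₁ A' | ... | β_n A'
  A' → α₁ A' | ... | α_m A' | ε

F → P B becomes F → P B F'
F → F B becomes F' → B F'
Add F' → ε

Productions for other non-terminals are unchanged:
  B → P x
  P → x ,

Resulting grammar:
F → P B F'
F' → B F'
F' → ε
B → P x
P → x ,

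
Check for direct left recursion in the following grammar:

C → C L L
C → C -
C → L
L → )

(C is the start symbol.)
Direct left recursion occurs when N → N α for some non-terminal N (the right-hand side begins with the left-hand side itself).

C → C L L: LEFT RECURSIVE (starts with C)
C → C -: LEFT RECURSIVE (starts with C)
C → L: starts with L
L → ): starts with ')'

The grammar has direct left recursion on: C.

Answer: Yes, C is left-recursive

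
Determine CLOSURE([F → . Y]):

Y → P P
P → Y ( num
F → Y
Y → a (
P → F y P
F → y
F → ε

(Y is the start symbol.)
{ [F → . Y], [F → . y], [F → .], [P → . F y P], [P → . Y ( num], [Y → . P P], [Y → . a (] }

Start with: [F → . Y]
  [F → . Y] has the dot before Y: add [Y → . P P], [Y → . a (]
  [Y → . P P] has the dot before P: add [P → . Y ( num], [P → . F y P]
  [P → . F y P] has the dot before F: add [F → . y], [F → .]
No further items can be added.

CLOSURE = { [F → . Y], [F → . y], [F → .], [P → . F y P], [P → . Y ( num], [Y → . P P], [Y → . a (] }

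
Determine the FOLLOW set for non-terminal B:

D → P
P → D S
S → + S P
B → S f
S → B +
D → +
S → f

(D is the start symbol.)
{ '+' }

In S → B +: B is followed by '+', add FIRST('+') \ {ε} = { '+' }

Taking the union: FOLLOW(B) = { '+' }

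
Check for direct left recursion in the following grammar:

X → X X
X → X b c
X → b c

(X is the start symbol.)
Direct left recursion occurs when N → N α for some non-terminal N (the right-hand side begins with the left-hand side itself).

X → X X: LEFT RECURSIVE (starts with X)
X → X b c: LEFT RECURSIVE (starts with X)
X → b c: starts with b

The grammar has direct left recursion on: X.

Answer: Yes, X is left-recursive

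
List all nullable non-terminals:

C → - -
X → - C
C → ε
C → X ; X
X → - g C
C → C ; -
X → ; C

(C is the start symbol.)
A non-terminal is nullable if it can derive ε (the empty string): either it has an ε-production, or it has a production whose right-hand side consists entirely of nullable non-terminals.

ε-productions: C → ε
So C is immediately nullable.
No further non-terminal can be added: every production for the remaining non-terminals contains a terminal or a non-nullable non-terminal.
Nullable = { 'C' }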